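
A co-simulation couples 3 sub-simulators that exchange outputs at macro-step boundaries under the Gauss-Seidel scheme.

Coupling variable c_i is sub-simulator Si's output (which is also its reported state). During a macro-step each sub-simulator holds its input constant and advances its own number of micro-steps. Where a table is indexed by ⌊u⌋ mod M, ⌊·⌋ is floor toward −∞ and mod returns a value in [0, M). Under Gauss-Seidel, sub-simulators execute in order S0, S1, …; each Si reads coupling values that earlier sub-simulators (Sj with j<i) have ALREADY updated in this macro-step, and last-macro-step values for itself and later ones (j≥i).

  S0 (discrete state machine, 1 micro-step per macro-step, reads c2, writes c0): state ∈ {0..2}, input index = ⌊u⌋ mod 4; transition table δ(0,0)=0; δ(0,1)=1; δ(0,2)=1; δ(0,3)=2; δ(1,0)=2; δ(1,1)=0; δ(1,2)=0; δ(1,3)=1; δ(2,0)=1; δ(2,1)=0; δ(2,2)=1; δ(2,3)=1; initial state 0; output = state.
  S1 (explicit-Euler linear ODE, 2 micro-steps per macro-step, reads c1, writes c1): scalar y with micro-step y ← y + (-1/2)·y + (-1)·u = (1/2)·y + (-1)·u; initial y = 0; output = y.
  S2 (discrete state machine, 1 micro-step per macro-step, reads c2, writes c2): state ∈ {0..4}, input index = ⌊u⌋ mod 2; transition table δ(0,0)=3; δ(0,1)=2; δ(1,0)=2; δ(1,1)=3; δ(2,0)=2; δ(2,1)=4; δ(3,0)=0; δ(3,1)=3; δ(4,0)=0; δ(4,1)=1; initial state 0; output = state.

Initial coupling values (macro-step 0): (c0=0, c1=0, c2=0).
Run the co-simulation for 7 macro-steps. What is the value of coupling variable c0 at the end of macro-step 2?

c0 at macro-step 2 = 2

macro 1: S0 reads c2=0 → after 1×micro: 0; S1 reads c1=0 → after 2×micro: 0; S2 reads c2=0 → after 1×micro: 3 ⇒ (c0=0, c1=0, c2=3)
macro 2: S0 reads c2=3 → after 1×micro: 2; S1 reads c1=0 → after 2×micro: 0; S2 reads c2=3 → after 1×micro: 3 ⇒ (c0=2, c1=0, c2=3)
macro 3: S0 reads c2=3 → after 1×micro: 1; S1 reads c1=0 → after 2×micro: 0; S2 reads c2=3 → after 1×micro: 3 ⇒ (c0=1, c1=0, c2=3)
macro 4: S0 reads c2=3 → after 1×micro: 1; S1 reads c1=0 → after 2×micro: 0; S2 reads c2=3 → after 1×micro: 3 ⇒ (c0=1, c1=0, c2=3)
macro 5: S0 reads c2=3 → after 1×micro: 1; S1 reads c1=0 → after 2×micro: 0; S2 reads c2=3 → after 1×micro: 3 ⇒ (c0=1, c1=0, c2=3)
macro 6: S0 reads c2=3 → after 1×micro: 1; S1 reads c1=0 → after 2×micro: 0; S2 reads c2=3 → after 1×micro: 3 ⇒ (c0=1, c1=0, c2=3)
macro 7: S0 reads c2=3 → after 1×micro: 1; S1 reads c1=0 → after 2×micro: 0; S2 reads c2=3 → after 1×micro: 3 ⇒ (c0=1, c1=0, c2=3)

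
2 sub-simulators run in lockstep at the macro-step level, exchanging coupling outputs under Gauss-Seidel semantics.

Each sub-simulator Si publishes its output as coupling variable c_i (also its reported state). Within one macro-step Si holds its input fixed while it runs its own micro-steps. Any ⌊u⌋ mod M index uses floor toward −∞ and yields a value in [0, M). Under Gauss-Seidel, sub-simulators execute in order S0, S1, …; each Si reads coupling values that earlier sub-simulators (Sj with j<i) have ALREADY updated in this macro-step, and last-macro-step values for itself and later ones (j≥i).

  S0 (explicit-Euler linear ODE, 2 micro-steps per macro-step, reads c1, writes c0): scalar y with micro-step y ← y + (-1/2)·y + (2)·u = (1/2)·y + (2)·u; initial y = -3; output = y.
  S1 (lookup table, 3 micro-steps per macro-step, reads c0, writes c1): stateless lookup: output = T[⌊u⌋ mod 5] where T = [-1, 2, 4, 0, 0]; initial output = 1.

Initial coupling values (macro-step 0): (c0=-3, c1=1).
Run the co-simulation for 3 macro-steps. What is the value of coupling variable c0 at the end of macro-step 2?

macro 1: S0 reads c1=1 → after 2×micro: 9/4; S1 reads c0=9/4 → after 3×micro: 4 ⇒ (c0=9/4, c1=4)
macro 2: S0 reads c1=4 → after 2×micro: 201/16; S1 reads c0=201/16 → after 3×micro: 4 ⇒ (c0=201/16, c1=4)
macro 3: S0 reads c1=4 → after 2×micro: 969/64; S1 reads c0=969/64 → after 3×micro: -1 ⇒ (c0=969/64, c1=-1)

c0 at macro-step 2 = 201/16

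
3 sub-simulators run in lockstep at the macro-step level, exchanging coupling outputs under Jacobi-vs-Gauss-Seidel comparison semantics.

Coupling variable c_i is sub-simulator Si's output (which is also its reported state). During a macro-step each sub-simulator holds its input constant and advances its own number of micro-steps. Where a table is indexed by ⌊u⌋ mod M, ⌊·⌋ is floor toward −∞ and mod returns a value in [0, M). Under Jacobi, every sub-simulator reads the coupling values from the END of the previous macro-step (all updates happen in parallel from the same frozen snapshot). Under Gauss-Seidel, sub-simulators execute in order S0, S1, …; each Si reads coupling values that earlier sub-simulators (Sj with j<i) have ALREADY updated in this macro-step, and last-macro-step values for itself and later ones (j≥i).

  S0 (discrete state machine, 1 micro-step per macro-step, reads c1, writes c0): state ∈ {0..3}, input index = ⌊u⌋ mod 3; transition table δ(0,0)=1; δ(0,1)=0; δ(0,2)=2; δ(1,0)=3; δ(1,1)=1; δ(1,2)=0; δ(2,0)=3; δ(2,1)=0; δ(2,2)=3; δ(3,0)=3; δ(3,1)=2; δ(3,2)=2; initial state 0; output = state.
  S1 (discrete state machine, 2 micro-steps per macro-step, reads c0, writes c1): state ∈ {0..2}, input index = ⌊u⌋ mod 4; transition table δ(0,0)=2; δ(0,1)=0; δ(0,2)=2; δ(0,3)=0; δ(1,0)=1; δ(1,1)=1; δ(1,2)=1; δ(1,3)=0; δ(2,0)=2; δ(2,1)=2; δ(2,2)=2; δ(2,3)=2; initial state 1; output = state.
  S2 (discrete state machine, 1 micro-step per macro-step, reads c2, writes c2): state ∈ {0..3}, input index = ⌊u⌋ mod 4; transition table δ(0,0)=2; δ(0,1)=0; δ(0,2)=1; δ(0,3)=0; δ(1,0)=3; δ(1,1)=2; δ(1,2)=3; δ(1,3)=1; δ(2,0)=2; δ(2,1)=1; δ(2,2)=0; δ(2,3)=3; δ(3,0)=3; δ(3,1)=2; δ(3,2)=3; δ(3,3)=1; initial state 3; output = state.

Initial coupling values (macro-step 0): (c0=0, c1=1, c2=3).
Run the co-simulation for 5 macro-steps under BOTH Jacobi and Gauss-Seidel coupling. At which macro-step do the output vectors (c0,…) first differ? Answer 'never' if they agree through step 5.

first divergence at macro-step: never

[Jacobi] macro 1: S0 reads c1=1 → after 1×micro: 0; S1 reads c0=0 → after 2×micro: 1; S2 reads c2=3 → after 1×micro: 1 ⇒ (c0=0, c1=1, c2=1)
[Jacobi] macro 2: S0 reads c1=1 → after 1×micro: 0; S1 reads c0=0 → after 2×micro: 1; S2 reads c2=1 → after 1×micro: 2 ⇒ (c0=0, c1=1, c2=2)
[Jacobi] macro 3: S0 reads c1=1 → after 1×micro: 0; S1 reads c0=0 → after 2×micro: 1; S2 reads c2=2 → after 1×micro: 0 ⇒ (c0=0, c1=1, c2=0)
[Jacobi] macro 4: S0 reads c1=1 → after 1×micro: 0; S1 reads c0=0 → after 2×micro: 1; S2 reads c2=0 → after 1×micro: 2 ⇒ (c0=0, c1=1, c2=2)
[Jacobi] macro 5: S0 reads c1=1 → after 1×micro: 0; S1 reads c0=0 → after 2×micro: 1; S2 reads c2=2 → after 1×micro: 0 ⇒ (c0=0, c1=1, c2=0)
[Gauss-Seidel] macro 1: S0 reads c1=1 → after 1×micro: 0; S1 reads c0=0 → after 2×micro: 1; S2 reads c2=3 → after 1×micro: 1 ⇒ (c0=0, c1=1, c2=1)
[Gauss-Seidel] macro 2: S0 reads c1=1 → after 1×micro: 0; S1 reads c0=0 → after 2×micro: 1; S2 reads c2=1 → after 1×micro: 2 ⇒ (c0=0, c1=1, c2=2)
[Gauss-Seidel] macro 3: S0 reads c1=1 → after 1×micro: 0; S1 reads c0=0 → after 2×micro: 1; S2 reads c2=2 → after 1×micro: 0 ⇒ (c0=0, c1=1, c2=0)
[Gauss-Seidel] macro 4: S0 reads c1=1 → after 1×micro: 0; S1 reads c0=0 → after 2×micro: 1; S2 reads c2=0 → after 1×micro: 2 ⇒ (c0=0, c1=1, c2=2)
[Gauss-Seidel] macro 5: S0 reads c1=1 → after 1×micro: 0; S1 reads c0=0 → after 2×micro: 1; S2 reads c2=2 → after 1×micro: 0 ⇒ (c0=0, c1=1, c2=0)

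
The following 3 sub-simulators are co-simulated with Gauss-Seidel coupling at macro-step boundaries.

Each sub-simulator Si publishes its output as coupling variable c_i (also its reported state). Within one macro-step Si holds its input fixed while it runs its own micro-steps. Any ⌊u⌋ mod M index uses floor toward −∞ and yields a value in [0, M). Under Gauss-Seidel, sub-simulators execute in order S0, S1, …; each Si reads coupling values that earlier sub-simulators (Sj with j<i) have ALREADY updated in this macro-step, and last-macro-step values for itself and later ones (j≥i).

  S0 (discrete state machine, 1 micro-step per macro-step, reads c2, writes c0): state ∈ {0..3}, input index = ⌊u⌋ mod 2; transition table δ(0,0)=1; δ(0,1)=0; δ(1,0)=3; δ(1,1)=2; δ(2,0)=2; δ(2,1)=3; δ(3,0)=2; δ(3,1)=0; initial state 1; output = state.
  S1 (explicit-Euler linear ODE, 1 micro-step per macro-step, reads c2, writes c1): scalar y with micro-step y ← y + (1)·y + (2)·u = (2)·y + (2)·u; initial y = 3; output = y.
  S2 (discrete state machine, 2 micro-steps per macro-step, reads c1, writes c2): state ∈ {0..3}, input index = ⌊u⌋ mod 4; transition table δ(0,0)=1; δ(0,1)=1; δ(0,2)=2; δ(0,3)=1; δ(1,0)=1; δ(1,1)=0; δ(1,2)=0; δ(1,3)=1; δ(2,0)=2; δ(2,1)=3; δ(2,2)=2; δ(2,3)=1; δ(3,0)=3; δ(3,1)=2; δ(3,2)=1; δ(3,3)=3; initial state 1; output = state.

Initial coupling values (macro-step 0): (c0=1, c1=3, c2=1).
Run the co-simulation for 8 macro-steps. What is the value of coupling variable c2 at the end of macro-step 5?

c2 at macro-step 5 = 2

macro 1: S0 reads c2=1 → after 1×micro: 2; S1 reads c2=1 → after 1×micro: 8; S2 reads c1=8 → after 2×micro: 1 ⇒ (c0=2, c1=8, c2=1)
macro 2: S0 reads c2=1 → after 1×micro: 3; S1 reads c2=1 → after 1×micro: 18; S2 reads c1=18 → after 2×micro: 2 ⇒ (c0=3, c1=18, c2=2)
macro 3: S0 reads c2=2 → after 1×micro: 2; S1 reads c2=2 → after 1×micro: 40; S2 reads c1=40 → after 2×micro: 2 ⇒ (c0=2, c1=40, c2=2)
macro 4: S0 reads c2=2 → after 1×micro: 2; S1 reads c2=2 → after 1×micro: 84; S2 reads c1=84 → after 2×micro: 2 ⇒ (c0=2, c1=84, c2=2)
macro 5: S0 reads c2=2 → after 1×micro: 2; S1 reads c2=2 → after 1×micro: 172; S2 reads c1=172 → after 2×micro: 2 ⇒ (c0=2, c1=172, c2=2)
macro 6: S0 reads c2=2 → after 1×micro: 2; S1 reads c2=2 → after 1×micro: 348; S2 reads c1=348 → after 2×micro: 2 ⇒ (c0=2, c1=348, c2=2)
macro 7: S0 reads c2=2 → after 1×micro: 2; S1 reads c2=2 → after 1×micro: 700; S2 reads c1=700 → after 2×micro: 2 ⇒ (c0=2, c1=700, c2=2)
macro 8: S0 reads c2=2 → after 1×micro: 2; S1 reads c2=2 → after 1×micro: 1404; S2 reads c1=1404 → after 2×micro: 2 ⇒ (c0=2, c1=1404, c2=2)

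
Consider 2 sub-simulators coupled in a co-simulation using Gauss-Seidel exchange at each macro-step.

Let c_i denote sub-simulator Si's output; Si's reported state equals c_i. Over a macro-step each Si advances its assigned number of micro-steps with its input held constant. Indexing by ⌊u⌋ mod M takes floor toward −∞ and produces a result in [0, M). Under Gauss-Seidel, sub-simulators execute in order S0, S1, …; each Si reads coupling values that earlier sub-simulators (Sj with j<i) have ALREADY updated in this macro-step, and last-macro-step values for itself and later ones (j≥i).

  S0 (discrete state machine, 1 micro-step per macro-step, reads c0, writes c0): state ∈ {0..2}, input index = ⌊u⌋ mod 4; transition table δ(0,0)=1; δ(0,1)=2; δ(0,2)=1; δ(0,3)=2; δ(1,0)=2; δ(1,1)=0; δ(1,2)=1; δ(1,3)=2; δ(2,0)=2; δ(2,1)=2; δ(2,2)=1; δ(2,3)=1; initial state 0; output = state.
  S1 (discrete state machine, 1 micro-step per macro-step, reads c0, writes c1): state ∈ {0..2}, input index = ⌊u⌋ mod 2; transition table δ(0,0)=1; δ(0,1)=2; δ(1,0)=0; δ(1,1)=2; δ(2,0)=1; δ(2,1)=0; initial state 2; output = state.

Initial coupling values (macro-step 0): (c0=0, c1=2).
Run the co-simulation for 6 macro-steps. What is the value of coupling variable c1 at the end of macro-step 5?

c1 at macro-step 5 = 2

macro 1: S0 reads c0=0 → after 1×micro: 1; S1 reads c0=1 → after 1×micro: 0 ⇒ (c0=1, c1=0)
macro 2: S0 reads c0=1 → after 1×micro: 0; S1 reads c0=0 → after 1×micro: 1 ⇒ (c0=0, c1=1)
macro 3: S0 reads c0=0 → after 1×micro: 1; S1 reads c0=1 → after 1×micro: 2 ⇒ (c0=1, c1=2)
macro 4: S0 reads c0=1 → after 1×micro: 0; S1 reads c0=0 → after 1×micro: 1 ⇒ (c0=0, c1=1)
macro 5: S0 reads c0=0 → after 1×micro: 1; S1 reads c0=1 → after 1×micro: 2 ⇒ (c0=1, c1=2)
macro 6: S0 reads c0=1 → after 1×micro: 0; S1 reads c0=0 → after 1×micro: 1 ⇒ (c0=0, c1=1)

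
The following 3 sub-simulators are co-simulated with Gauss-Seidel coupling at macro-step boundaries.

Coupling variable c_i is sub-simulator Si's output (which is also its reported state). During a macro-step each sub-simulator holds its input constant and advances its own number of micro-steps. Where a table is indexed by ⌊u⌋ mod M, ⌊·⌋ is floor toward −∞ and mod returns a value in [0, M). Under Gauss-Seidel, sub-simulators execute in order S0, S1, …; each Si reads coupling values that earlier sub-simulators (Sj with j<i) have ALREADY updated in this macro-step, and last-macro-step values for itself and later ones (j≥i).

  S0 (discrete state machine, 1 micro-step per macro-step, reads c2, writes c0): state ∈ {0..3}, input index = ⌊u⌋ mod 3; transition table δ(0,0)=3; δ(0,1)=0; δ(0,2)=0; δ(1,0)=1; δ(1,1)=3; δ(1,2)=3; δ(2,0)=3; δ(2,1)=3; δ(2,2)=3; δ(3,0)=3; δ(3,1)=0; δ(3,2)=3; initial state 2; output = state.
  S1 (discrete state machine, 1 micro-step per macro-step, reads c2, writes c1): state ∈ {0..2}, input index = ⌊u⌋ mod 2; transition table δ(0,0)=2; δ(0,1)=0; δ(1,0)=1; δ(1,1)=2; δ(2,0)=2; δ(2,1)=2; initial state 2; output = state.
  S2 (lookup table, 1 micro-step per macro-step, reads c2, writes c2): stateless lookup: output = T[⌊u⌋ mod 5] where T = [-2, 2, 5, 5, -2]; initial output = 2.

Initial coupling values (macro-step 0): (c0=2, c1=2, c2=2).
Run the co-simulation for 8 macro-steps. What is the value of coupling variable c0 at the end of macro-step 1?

c0 at macro-step 1 = 3

macro 1: S0 reads c2=2 → after 1×micro: 3; S1 reads c2=2 → after 1×micro: 2; S2 reads c2=2 → after 1×micro: 5 ⇒ (c0=3, c1=2, c2=5)
macro 2: S0 reads c2=5 → after 1×micro: 3; S1 reads c2=5 → after 1×micro: 2; S2 reads c2=5 → after 1×micro: -2 ⇒ (c0=3, c1=2, c2=-2)
macro 3: S0 reads c2=-2 → after 1×micro: 0; S1 reads c2=-2 → after 1×micro: 2; S2 reads c2=-2 → after 1×micro: 5 ⇒ (c0=0, c1=2, c2=5)
macro 4: S0 reads c2=5 → after 1×micro: 0; S1 reads c2=5 → after 1×micro: 2; S2 reads c2=5 → after 1×micro: -2 ⇒ (c0=0, c1=2, c2=-2)
macro 5: S0 reads c2=-2 → after 1×micro: 0; S1 reads c2=-2 → after 1×micro: 2; S2 reads c2=-2 → after 1×micro: 5 ⇒ (c0=0, c1=2, c2=5)
macro 6: S0 reads c2=5 → after 1×micro: 0; S1 reads c2=5 → after 1×micro: 2; S2 reads c2=5 → after 1×micro: -2 ⇒ (c0=0, c1=2, c2=-2)
macro 7: S0 reads c2=-2 → after 1×micro: 0; S1 reads c2=-2 → after 1×micro: 2; S2 reads c2=-2 → after 1×micro: 5 ⇒ (c0=0, c1=2, c2=5)
macro 8: S0 reads c2=5 → after 1×micro: 0; S1 reads c2=5 → after 1×micro: 2; S2 reads c2=5 → after 1×micro: -2 ⇒ (c0=0, c1=2, c2=-2)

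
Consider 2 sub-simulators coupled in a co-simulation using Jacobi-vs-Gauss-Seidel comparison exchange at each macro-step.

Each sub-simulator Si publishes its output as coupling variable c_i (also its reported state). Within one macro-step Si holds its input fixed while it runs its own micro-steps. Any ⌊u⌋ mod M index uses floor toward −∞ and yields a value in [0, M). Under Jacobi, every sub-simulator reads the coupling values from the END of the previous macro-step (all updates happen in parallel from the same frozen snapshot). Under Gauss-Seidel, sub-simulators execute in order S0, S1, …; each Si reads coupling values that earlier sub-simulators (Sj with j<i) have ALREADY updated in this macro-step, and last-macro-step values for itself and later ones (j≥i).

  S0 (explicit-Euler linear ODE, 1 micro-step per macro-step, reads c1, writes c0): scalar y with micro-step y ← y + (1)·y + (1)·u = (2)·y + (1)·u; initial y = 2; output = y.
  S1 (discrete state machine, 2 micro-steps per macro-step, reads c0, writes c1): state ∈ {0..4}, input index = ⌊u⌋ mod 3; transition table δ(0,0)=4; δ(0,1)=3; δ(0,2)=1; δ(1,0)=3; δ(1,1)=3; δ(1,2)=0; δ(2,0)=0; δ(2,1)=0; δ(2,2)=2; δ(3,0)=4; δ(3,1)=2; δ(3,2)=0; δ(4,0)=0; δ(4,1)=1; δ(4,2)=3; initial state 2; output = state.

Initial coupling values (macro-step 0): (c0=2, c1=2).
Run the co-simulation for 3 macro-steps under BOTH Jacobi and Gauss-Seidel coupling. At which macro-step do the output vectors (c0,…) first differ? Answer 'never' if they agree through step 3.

first divergence at macro-step: 1

[Jacobi] macro 1: S0 reads c1=2 → after 1×micro: 6; S1 reads c0=2 → after 2×micro: 2 ⇒ (c0=6, c1=2)
[Jacobi] macro 2: S0 reads c1=2 → after 1×micro: 14; S1 reads c0=6 → after 2×micro: 4 ⇒ (c0=14, c1=4)
[Jacobi] macro 3: S0 reads c1=4 → after 1×micro: 32; S1 reads c0=14 → after 2×micro: 0 ⇒ (c0=32, c1=0)
[Gauss-Seidel] macro 1: S0 reads c1=2 → after 1×micro: 6; S1 reads c0=6 → after 2×micro: 4 ⇒ (c0=6, c1=4)
[Gauss-Seidel] macro 2: S0 reads c1=4 → after 1×micro: 16; S1 reads c0=16 → after 2×micro: 3 ⇒ (c0=16, c1=3)
[Gauss-Seidel] macro 3: S0 reads c1=3 → after 1×micro: 35; S1 reads c0=35 → after 2×micro: 1 ⇒ (c0=35, c1=1)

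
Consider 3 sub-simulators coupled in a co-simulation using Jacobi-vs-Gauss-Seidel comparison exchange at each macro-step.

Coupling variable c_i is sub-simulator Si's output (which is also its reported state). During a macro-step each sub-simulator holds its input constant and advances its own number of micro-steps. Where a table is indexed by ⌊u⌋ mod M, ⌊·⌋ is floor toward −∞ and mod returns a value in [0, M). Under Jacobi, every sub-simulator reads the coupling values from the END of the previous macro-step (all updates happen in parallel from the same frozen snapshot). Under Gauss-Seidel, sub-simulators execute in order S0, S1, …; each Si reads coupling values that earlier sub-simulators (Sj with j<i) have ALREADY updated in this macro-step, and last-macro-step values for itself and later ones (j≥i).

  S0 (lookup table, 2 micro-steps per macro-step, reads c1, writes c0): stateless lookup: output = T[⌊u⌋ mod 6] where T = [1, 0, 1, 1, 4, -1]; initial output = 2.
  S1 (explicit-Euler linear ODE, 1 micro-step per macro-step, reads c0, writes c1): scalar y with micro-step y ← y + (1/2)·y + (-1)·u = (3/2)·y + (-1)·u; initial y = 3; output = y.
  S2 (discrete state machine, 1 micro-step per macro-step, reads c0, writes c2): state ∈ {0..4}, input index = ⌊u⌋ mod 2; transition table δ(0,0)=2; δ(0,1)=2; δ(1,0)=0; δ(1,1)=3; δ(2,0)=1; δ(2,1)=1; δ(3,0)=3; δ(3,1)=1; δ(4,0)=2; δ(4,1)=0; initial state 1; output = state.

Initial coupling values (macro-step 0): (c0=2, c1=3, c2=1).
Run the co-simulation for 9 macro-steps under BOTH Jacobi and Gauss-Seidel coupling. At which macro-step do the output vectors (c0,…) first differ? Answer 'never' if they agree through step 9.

first divergence at macro-step: 1

[Jacobi] macro 1: S0 reads c1=3 → after 2×micro: 1; S1 reads c0=2 → after 1×micro: 5/2; S2 reads c0=2 → after 1×micro: 0 ⇒ (c0=1, c1=5/2, c2=0)
[Jacobi] macro 2: S0 reads c1=5/2 → after 2×micro: 1; S1 reads c0=1 → after 1×micro: 11/4; S2 reads c0=1 → after 1×micro: 2 ⇒ (c0=1, c1=11/4, c2=2)
[Jacobi] macro 3: S0 reads c1=11/4 → after 2×micro: 1; S1 reads c0=1 → after 1×micro: 25/8; S2 reads c0=1 → after 1×micro: 1 ⇒ (c0=1, c1=25/8, c2=1)
[Jacobi] macro 4: S0 reads c1=25/8 → after 2×micro: 1; S1 reads c0=1 → after 1×micro: 59/16; S2 reads c0=1 → after 1×micro: 3 ⇒ (c0=1, c1=59/16, c2=3)
[Jacobi] macro 5: S0 reads c1=59/16 → after 2×micro: 1; S1 reads c0=1 → after 1×micro: 145/32; S2 reads c0=1 → after 1×micro: 1 ⇒ (c0=1, c1=145/32, c2=1)
[Jacobi] macro 6: S0 reads c1=145/32 → after 2×micro: 4; S1 reads c0=1 → after 1×micro: 371/64; S2 reads c0=1 → after 1×micro: 3 ⇒ (c0=4, c1=371/64, c2=3)
[Jacobi] macro 7: S0 reads c1=371/64 → after 2×micro: -1; S1 reads c0=4 → after 1×micro: 601/128; S2 reads c0=4 → after 1×micro: 3 ⇒ (c0=-1, c1=601/128, c2=3)
[Jacobi] macro 8: S0 reads c1=601/128 → after 2×micro: 4; S1 reads c0=-1 → after 1×micro: 2059/256; S2 reads c0=-1 → after 1×micro: 1 ⇒ (c0=4, c1=2059/256, c2=1)
[Jacobi] macro 9: S0 reads c1=2059/256 → after 2×micro: 1; S1 reads c0=4 → after 1×micro: 4129/512; S2 reads c0=4 → after 1×micro: 0 ⇒ (c0=1, c1=4129/512, c2=0)
[Gauss-Seidel] macro 1: S0 reads c1=3 → after 2×micro: 1; S1 reads c0=1 → after 1×micro: 7/2; S2 reads c0=1 → after 1×micro: 3 ⇒ (c0=1, c1=7/2, c2=3)
[Gauss-Seidel] macro 2: S0 reads c1=7/2 → after 2×micro: 1; S1 reads c0=1 → after 1×micro: 17/4; S2 reads c0=1 → after 1×micro: 1 ⇒ (c0=1, c1=17/4, c2=1)
[Gauss-Seidel] macro 3: S0 reads c1=17/4 → after 2×micro: 4; S1 reads c0=4 → after 1×micro: 19/8; S2 reads c0=4 → after 1×micro: 0 ⇒ (c0=4, c1=19/8, c2=0)
[Gauss-Seidel] macro 4: S0 reads c1=19/8 → after 2×micro: 1; S1 reads c0=1 → after 1×micro: 41/16; S2 reads c0=1 → after 1×micro: 2 ⇒ (c0=1, c1=41/16, c2=2)
[Gauss-Seidel] macro 5: S0 reads c1=41/16 → after 2×micro: 1; S1 reads c0=1 → after 1×micro: 91/32; S2 reads c0=1 → after 1×micro: 1 ⇒ (c0=1, c1=91/32, c2=1)
[Gauss-Seidel] macro 6: S0 reads c1=91/32 → after 2×micro: 1; S1 reads c0=1 → after 1×micro: 209/64; S2 reads c0=1 → after 1×micro: 3 ⇒ (c0=1, c1=209/64, c2=3)
[Gauss-Seidel] macro 7: S0 reads c1=209/64 → after 2×micro: 1; S1 reads c0=1 → after 1×micro: 499/128; S2 reads c0=1 → after 1×micro: 1 ⇒ (c0=1, c1=499/128, c2=1)
[Gauss-Seidel] macro 8: S0 reads c1=499/128 → after 2×micro: 1; S1 reads c0=1 → after 1×micro: 1241/256; S2 reads c0=1 → after 1×micro: 3 ⇒ (c0=1, c1=1241/256, c2=3)
[Gauss-Seidel] macro 9: S0 reads c1=1241/256 → after 2×micro: 4; S1 reads c0=4 → after 1×micro: 1675/512; S2 reads c0=4 → after 1×micro: 3 ⇒ (c0=4, c1=1675/512, c2=3)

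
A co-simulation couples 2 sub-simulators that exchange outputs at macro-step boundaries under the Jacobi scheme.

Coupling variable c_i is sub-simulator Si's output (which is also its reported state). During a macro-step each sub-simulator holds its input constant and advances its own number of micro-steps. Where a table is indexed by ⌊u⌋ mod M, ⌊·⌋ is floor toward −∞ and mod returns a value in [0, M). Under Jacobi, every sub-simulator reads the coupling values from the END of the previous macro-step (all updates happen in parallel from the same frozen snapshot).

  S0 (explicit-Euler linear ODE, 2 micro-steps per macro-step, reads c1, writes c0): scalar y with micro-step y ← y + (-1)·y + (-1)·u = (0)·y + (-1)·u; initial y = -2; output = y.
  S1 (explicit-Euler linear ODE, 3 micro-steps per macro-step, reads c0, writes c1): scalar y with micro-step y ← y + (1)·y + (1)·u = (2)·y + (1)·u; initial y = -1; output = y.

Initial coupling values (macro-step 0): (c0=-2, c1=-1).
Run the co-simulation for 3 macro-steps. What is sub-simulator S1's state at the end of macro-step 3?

S1 state at macro-step 3 = -1198

macro 1: S0 reads c1=-1 → after 2×micro: 1; S1 reads c0=-2 → after 3×micro: -22 ⇒ (c0=1, c1=-22)
macro 2: S0 reads c1=-22 → after 2×micro: 22; S1 reads c0=1 → after 3×micro: -169 ⇒ (c0=22, c1=-169)
macro 3: S0 reads c1=-169 → after 2×micro: 169; S1 reads c0=22 → after 3×micro: -1198 ⇒ (c0=169, c1=-1198)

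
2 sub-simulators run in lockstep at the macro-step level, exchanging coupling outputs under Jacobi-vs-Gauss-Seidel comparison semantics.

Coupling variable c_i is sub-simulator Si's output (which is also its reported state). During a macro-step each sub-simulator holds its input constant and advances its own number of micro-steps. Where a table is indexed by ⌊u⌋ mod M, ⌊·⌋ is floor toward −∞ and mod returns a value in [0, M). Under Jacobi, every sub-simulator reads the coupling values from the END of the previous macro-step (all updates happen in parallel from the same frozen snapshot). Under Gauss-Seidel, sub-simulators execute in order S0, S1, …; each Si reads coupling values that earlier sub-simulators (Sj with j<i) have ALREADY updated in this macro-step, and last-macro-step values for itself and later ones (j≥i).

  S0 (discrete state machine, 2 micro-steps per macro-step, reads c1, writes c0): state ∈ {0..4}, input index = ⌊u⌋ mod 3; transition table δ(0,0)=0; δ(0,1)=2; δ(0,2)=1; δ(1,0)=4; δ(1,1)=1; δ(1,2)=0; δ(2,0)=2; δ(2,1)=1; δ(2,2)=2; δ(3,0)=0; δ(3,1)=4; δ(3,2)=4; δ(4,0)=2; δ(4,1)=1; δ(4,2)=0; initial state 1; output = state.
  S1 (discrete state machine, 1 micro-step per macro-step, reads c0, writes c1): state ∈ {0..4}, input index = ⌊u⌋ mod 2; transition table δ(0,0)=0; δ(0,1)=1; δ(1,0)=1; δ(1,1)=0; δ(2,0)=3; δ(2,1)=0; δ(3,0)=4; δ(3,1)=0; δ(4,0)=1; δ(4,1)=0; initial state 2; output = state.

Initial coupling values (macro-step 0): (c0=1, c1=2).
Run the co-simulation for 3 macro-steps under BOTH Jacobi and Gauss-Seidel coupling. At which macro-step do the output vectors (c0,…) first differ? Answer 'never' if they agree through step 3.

[Jacobi] macro 1: S0 reads c1=2 → after 2×micro: 1; S1 reads c0=1 → after 1×micro: 0 ⇒ (c0=1, c1=0)
[Jacobi] macro 2: S0 reads c1=0 → after 2×micro: 2; S1 reads c0=1 → after 1×micro: 1 ⇒ (c0=2, c1=1)
[Jacobi] macro 3: S0 reads c1=1 → after 2×micro: 1; S1 reads c0=2 → after 1×micro: 1 ⇒ (c0=1, c1=1)
[Gauss-Seidel] macro 1: S0 reads c1=2 → after 2×micro: 1; S1 reads c0=1 → after 1×micro: 0 ⇒ (c0=1, c1=0)
[Gauss-Seidel] macro 2: S0 reads c1=0 → after 2×micro: 2; S1 reads c0=2 → after 1×micro: 0 ⇒ (c0=2, c1=0)
[Gauss-Seidel] macro 3: S0 reads c1=0 → after 2×micro: 2; S1 reads c0=2 → after 1×micro: 0 ⇒ (c0=2, c1=0)

first divergence at macro-step: 2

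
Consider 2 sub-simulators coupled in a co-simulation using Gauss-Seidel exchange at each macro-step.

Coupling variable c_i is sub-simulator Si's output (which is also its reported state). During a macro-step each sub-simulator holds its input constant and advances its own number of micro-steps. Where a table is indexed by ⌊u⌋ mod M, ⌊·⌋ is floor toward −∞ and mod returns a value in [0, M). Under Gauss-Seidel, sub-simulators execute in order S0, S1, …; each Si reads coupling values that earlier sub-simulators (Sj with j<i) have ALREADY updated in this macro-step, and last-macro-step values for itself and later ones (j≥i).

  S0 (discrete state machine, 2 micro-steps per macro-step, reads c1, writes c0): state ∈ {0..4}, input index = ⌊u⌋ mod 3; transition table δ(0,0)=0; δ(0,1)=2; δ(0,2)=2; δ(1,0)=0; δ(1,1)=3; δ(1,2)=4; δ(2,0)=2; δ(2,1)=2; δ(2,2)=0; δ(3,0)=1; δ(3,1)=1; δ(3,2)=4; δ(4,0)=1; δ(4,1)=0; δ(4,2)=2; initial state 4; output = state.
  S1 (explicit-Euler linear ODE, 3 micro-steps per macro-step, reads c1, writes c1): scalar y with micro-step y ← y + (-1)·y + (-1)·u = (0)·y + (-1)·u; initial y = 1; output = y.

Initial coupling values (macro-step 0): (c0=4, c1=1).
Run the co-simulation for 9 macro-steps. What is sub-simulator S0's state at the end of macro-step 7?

macro 1: S0 reads c1=1 → after 2×micro: 2; S1 reads c1=1 → after 3×micro: -1 ⇒ (c0=2, c1=-1)
macro 2: S0 reads c1=-1 → after 2×micro: 2; S1 reads c1=-1 → after 3×micro: 1 ⇒ (c0=2, c1=1)
macro 3: S0 reads c1=1 → after 2×micro: 2; S1 reads c1=1 → after 3×micro: -1 ⇒ (c0=2, c1=-1)
macro 4: S0 reads c1=-1 → after 2×micro: 2; S1 reads c1=-1 → after 3×micro: 1 ⇒ (c0=2, c1=1)
macro 5: S0 reads c1=1 → after 2×micro: 2; S1 reads c1=1 → after 3×micro: -1 ⇒ (c0=2, c1=-1)
macro 6: S0 reads c1=-1 → after 2×micro: 2; S1 reads c1=-1 → after 3×micro: 1 ⇒ (c0=2, c1=1)
macro 7: S0 reads c1=1 → after 2×micro: 2; S1 reads c1=1 → after 3×micro: -1 ⇒ (c0=2, c1=-1)
macro 8: S0 reads c1=-1 → after 2×micro: 2; S1 reads c1=-1 → after 3×micro: 1 ⇒ (c0=2, c1=1)
macro 9: S0 reads c1=1 → after 2×micro: 2; S1 reads c1=1 → after 3×micro: -1 ⇒ (c0=2, c1=-1)

S0 state at macro-step 7 = 2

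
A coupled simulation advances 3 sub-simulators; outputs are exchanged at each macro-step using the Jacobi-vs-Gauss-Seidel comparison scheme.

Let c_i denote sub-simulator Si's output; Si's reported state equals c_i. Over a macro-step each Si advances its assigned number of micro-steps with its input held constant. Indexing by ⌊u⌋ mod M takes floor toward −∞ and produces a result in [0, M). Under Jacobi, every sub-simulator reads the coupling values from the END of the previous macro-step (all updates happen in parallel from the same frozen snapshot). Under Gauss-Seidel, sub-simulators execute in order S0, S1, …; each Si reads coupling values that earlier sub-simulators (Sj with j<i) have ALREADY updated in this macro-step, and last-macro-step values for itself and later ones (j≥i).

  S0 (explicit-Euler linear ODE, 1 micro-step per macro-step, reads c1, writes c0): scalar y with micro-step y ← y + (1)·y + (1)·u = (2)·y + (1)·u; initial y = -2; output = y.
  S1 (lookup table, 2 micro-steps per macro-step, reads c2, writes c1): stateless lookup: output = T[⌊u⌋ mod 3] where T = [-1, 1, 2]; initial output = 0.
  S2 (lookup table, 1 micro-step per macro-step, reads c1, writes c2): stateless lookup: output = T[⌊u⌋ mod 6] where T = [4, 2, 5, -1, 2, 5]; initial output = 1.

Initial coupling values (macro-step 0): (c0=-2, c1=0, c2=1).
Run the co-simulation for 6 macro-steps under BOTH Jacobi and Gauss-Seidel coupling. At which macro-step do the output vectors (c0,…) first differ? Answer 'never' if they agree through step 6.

[Jacobi] macro 1: S0 reads c1=0 → after 1×micro: -4; S1 reads c2=1 → after 2×micro: 1; S2 reads c1=0 → after 1×micro: 4 ⇒ (c0=-4, c1=1, c2=4)
[Jacobi] macro 2: S0 reads c1=1 → after 1×micro: -7; S1 reads c2=4 → after 2×micro: 1; S2 reads c1=1 → after 1×micro: 2 ⇒ (c0=-7, c1=1, c2=2)
[Jacobi] macro 3: S0 reads c1=1 → after 1×micro: -13; S1 reads c2=2 → after 2×micro: 2; S2 reads c1=1 → after 1×micro: 2 ⇒ (c0=-13, c1=2, c2=2)
[Jacobi] macro 4: S0 reads c1=2 → after 1×micro: -24; S1 reads c2=2 → after 2×micro: 2; S2 reads c1=2 → after 1×micro: 5 ⇒ (c0=-24, c1=2, c2=5)
[Jacobi] macro 5: S0 reads c1=2 → after 1×micro: -46; S1 reads c2=5 → after 2×micro: 2; S2 reads c1=2 → after 1×micro: 5 ⇒ (c0=-46, c1=2, c2=5)
[Jacobi] macro 6: S0 reads c1=2 → after 1×micro: -90; S1 reads c2=5 → after 2×micro: 2; S2 reads c1=2 → after 1×micro: 5 ⇒ (c0=-90, c1=2, c2=5)
[Gauss-Seidel] macro 1: S0 reads c1=0 → after 1×micro: -4; S1 reads c2=1 → after 2×micro: 1; S2 reads c1=1 → after 1×micro: 2 ⇒ (c0=-4, c1=1, c2=2)
[Gauss-Seidel] macro 2: S0 reads c1=1 → after 1×micro: -7; S1 reads c2=2 → after 2×micro: 2; S2 reads c1=2 → after 1×micro: 5 ⇒ (c0=-7, c1=2, c2=5)
[Gauss-Seidel] macro 3: S0 reads c1=2 → after 1×micro: -12; S1 reads c2=5 → after 2×micro: 2; S2 reads c1=2 → after 1×micro: 5 ⇒ (c0=-12, c1=2, c2=5)
[Gauss-Seidel] macro 4: S0 reads c1=2 → after 1×micro: -22; S1 reads c2=5 → after 2×micro: 2; S2 reads c1=2 → after 1×micro: 5 ⇒ (c0=-22, c1=2, c2=5)
[Gauss-Seidel] macro 5: S0 reads c1=2 → after 1×micro: -42; S1 reads c2=5 → after 2×micro: 2; S2 reads c1=2 → after 1×micro: 5 ⇒ (c0=-42, c1=2, c2=5)
[Gauss-Seidel] macro 6: S0 reads c1=2 → after 1×micro: -82; S1 reads c2=5 → after 2×micro: 2; S2 reads c1=2 → after 1×micro: 5 ⇒ (c0=-82, c1=2, c2=5)

first divergence at macro-step: 1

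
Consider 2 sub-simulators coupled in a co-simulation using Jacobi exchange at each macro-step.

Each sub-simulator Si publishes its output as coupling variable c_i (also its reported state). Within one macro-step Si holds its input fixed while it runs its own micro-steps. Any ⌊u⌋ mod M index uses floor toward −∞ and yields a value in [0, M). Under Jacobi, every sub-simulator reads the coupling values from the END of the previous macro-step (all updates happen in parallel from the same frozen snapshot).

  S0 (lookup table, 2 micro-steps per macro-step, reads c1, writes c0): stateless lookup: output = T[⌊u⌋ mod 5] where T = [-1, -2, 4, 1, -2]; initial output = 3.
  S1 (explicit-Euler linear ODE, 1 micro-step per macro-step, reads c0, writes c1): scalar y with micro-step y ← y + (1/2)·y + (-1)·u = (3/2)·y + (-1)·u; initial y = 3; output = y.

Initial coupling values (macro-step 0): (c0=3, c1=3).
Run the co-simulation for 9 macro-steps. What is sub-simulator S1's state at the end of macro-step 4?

S1 state at macro-step 4 = 125/16

macro 1: S0 reads c1=3 → after 2×micro: 1; S1 reads c0=3 → after 1×micro: 3/2 ⇒ (c0=1, c1=3/2)
macro 2: S0 reads c1=3/2 → after 2×micro: -2; S1 reads c0=1 → after 1×micro: 5/4 ⇒ (c0=-2, c1=5/4)
macro 3: S0 reads c1=5/4 → after 2×micro: -2; S1 reads c0=-2 → after 1×micro: 31/8 ⇒ (c0=-2, c1=31/8)
macro 4: S0 reads c1=31/8 → after 2×micro: 1; S1 reads c0=-2 → after 1×micro: 125/16 ⇒ (c0=1, c1=125/16)
macro 5: S0 reads c1=125/16 → after 2×micro: 4; S1 reads c0=1 → after 1×micro: 343/32 ⇒ (c0=4, c1=343/32)
macro 6: S0 reads c1=343/32 → after 2×micro: -1; S1 reads c0=4 → after 1×micro: 773/64 ⇒ (c0=-1, c1=773/64)
macro 7: S0 reads c1=773/64 → after 2×micro: 4; S1 reads c0=-1 → after 1×micro: 2447/128 ⇒ (c0=4, c1=2447/128)
macro 8: S0 reads c1=2447/128 → after 2×micro: -2; S1 reads c0=4 → after 1×micro: 6317/256 ⇒ (c0=-2, c1=6317/256)
macro 9: S0 reads c1=6317/256 → after 2×micro: -2; S1 reads c0=-2 → after 1×micro: 19975/512 ⇒ (c0=-2, c1=19975/512)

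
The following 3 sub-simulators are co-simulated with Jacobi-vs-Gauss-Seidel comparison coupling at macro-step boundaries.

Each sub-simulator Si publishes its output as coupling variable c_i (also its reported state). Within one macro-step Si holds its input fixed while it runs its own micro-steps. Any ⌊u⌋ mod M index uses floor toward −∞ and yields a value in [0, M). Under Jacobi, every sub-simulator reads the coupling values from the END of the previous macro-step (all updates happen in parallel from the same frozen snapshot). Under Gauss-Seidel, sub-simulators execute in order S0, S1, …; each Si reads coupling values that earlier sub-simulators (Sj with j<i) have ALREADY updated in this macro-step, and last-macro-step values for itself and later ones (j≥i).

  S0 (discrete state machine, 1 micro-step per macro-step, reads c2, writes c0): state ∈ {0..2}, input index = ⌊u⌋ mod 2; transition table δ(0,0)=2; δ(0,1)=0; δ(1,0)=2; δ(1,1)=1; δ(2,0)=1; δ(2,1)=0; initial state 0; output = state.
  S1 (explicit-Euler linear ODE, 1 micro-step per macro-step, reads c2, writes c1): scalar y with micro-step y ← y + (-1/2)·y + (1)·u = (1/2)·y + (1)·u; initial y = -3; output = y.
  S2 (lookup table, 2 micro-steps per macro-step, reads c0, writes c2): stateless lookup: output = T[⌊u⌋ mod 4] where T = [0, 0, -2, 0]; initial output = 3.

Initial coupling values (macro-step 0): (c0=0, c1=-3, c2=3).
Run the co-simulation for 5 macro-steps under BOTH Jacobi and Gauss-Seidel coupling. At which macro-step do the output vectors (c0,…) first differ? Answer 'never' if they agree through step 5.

first divergence at macro-step: 2

[Jacobi] macro 1: S0 reads c2=3 → after 1×micro: 0; S1 reads c2=3 → after 1×micro: 3/2; S2 reads c0=0 → after 2×micro: 0 ⇒ (c0=0, c1=3/2, c2=0)
[Jacobi] macro 2: S0 reads c2=0 → after 1×micro: 2; S1 reads c2=0 → after 1×micro: 3/4; S2 reads c0=0 → after 2×micro: 0 ⇒ (c0=2, c1=3/4, c2=0)
[Jacobi] macro 3: S0 reads c2=0 → after 1×micro: 1; S1 reads c2=0 → after 1×micro: 3/8; S2 reads c0=2 → after 2×micro: -2 ⇒ (c0=1, c1=3/8, c2=-2)
[Jacobi] macro 4: S0 reads c2=-2 → after 1×micro: 2; S1 reads c2=-2 → after 1×micro: -29/16; S2 reads c0=1 → after 2×micro: 0 ⇒ (c0=2, c1=-29/16, c2=0)
[Jacobi] macro 5: S0 reads c2=0 → after 1×micro: 1; S1 reads c2=0 → after 1×micro: -29/32; S2 reads c0=2 → after 2×micro: -2 ⇒ (c0=1, c1=-29/32, c2=-2)
[Gauss-Seidel] macro 1: S0 reads c2=3 → after 1×micro: 0; S1 reads c2=3 → after 1×micro: 3/2; S2 reads c0=0 → after 2×micro: 0 ⇒ (c0=0, c1=3/2, c2=0)
[Gauss-Seidel] macro 2: S0 reads c2=0 → after 1×micro: 2; S1 reads c2=0 → after 1×micro: 3/4; S2 reads c0=2 → after 2×micro: -2 ⇒ (c0=2, c1=3/4, c2=-2)
[Gauss-Seidel] macro 3: S0 reads c2=-2 → after 1×micro: 1; S1 reads c2=-2 → after 1×micro: -13/8; S2 reads c0=1 → after 2×micro: 0 ⇒ (c0=1, c1=-13/8, c2=0)
[Gauss-Seidel] macro 4: S0 reads c2=0 → after 1×micro: 2; S1 reads c2=0 → after 1×micro: -13/16; S2 reads c0=2 → after 2×micro: -2 ⇒ (c0=2, c1=-13/16, c2=-2)
[Gauss-Seidel] macro 5: S0 reads c2=-2 → after 1×micro: 1; S1 reads c2=-2 → after 1×micro: -77/32; S2 reads c0=1 → after 2×micro: 0 ⇒ (c0=1, c1=-77/32, c2=0)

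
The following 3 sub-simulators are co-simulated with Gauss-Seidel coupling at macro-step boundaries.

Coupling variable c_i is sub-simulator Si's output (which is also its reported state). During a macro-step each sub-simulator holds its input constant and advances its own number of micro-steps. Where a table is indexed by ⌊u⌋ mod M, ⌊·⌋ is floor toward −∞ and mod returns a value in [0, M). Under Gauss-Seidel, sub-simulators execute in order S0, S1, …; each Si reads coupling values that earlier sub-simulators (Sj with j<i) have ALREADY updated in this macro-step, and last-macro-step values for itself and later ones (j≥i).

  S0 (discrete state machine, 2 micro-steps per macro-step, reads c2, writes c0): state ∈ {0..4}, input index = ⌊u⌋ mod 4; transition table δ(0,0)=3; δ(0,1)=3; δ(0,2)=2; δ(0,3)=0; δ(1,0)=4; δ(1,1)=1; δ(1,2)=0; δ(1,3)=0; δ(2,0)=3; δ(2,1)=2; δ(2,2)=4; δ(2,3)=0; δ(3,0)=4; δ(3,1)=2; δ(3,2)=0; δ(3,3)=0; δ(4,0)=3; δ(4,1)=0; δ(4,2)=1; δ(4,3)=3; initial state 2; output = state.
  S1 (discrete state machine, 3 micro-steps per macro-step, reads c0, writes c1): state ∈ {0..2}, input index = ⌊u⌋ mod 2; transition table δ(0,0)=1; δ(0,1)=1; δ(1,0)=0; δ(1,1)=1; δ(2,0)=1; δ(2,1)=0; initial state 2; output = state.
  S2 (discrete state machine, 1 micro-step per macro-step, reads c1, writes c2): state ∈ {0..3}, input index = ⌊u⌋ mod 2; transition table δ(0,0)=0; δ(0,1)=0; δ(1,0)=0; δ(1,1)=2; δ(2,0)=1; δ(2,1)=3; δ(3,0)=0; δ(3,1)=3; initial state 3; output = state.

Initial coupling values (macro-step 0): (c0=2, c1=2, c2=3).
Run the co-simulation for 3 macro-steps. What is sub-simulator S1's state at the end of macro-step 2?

macro 1: S0 reads c2=3 → after 2×micro: 0; S1 reads c0=0 → after 3×micro: 1; S2 reads c1=1 → after 1×micro: 3 ⇒ (c0=0, c1=1, c2=3)
macro 2: S0 reads c2=3 → after 2×micro: 0; S1 reads c0=0 → after 3×micro: 0; S2 reads c1=0 → after 1×micro: 0 ⇒ (c0=0, c1=0, c2=0)
macro 3: S0 reads c2=0 → after 2×micro: 4; S1 reads c0=4 → after 3×micro: 1; S2 reads c1=1 → after 1×micro: 0 ⇒ (c0=4, c1=1, c2=0)

S1 state at macro-step 2 = 0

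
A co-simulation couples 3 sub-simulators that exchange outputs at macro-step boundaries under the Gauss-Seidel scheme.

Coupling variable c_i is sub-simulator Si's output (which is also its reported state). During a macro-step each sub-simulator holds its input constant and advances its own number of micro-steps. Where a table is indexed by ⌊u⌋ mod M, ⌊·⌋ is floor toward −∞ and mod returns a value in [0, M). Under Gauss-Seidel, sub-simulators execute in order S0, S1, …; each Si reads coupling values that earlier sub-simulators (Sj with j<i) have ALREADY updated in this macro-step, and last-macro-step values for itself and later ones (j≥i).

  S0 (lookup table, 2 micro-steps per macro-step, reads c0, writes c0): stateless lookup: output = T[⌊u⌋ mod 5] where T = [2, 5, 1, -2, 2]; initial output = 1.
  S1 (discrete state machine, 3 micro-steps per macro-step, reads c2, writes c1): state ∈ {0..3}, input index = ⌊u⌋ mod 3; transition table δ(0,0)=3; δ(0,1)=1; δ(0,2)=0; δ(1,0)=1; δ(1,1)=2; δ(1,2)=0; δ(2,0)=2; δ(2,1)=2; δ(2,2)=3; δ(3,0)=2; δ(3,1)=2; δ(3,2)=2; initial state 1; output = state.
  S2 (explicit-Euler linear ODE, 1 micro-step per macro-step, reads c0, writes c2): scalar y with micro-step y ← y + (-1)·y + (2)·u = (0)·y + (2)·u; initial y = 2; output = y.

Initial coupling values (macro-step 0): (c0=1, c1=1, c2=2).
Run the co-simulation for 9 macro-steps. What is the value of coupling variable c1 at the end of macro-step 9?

macro 1: S0 reads c0=1 → after 2×micro: 5; S1 reads c2=2 → after 3×micro: 0; S2 reads c0=5 → after 1×micro: 10 ⇒ (c0=5, c1=0, c2=10)
macro 2: S0 reads c0=5 → after 2×micro: 2; S1 reads c2=10 → after 3×micro: 2; S2 reads c0=2 → after 1×micro: 4 ⇒ (c0=2, c1=2, c2=4)
macro 3: S0 reads c0=2 → after 2×micro: 1; S1 reads c2=4 → after 3×micro: 2; S2 reads c0=1 → after 1×micro: 2 ⇒ (c0=1, c1=2, c2=2)
macro 4: S0 reads c0=1 → after 2×micro: 5; S1 reads c2=2 → after 3×micro: 3; S2 reads c0=5 → after 1×micro: 10 ⇒ (c0=5, c1=3, c2=10)
macro 5: S0 reads c0=5 → after 2×micro: 2; S1 reads c2=10 → after 3×micro: 2; S2 reads c0=2 → after 1×micro: 4 ⇒ (c0=2, c1=2, c2=4)
macro 6: S0 reads c0=2 → after 2×micro: 1; S1 reads c2=4 → after 3×micro: 2; S2 reads c0=1 → after 1×micro: 2 ⇒ (c0=1, c1=2, c2=2)
macro 7: S0 reads c0=1 → after 2×micro: 5; S1 reads c2=2 → after 3×micro: 3; S2 reads c0=5 → after 1×micro: 10 ⇒ (c0=5, c1=3, c2=10)
macro 8: S0 reads c0=5 → after 2×micro: 2; S1 reads c2=10 → after 3×micro: 2; S2 reads c0=2 → after 1×micro: 4 ⇒ (c0=2, c1=2, c2=4)
macro 9: S0 reads c0=2 → after 2×micro: 1; S1 reads c2=4 → after 3×micro: 2; S2 reads c0=1 → after 1×micro: 2 ⇒ (c0=1, c1=2, c2=2)

c1 at macro-step 9 = 2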